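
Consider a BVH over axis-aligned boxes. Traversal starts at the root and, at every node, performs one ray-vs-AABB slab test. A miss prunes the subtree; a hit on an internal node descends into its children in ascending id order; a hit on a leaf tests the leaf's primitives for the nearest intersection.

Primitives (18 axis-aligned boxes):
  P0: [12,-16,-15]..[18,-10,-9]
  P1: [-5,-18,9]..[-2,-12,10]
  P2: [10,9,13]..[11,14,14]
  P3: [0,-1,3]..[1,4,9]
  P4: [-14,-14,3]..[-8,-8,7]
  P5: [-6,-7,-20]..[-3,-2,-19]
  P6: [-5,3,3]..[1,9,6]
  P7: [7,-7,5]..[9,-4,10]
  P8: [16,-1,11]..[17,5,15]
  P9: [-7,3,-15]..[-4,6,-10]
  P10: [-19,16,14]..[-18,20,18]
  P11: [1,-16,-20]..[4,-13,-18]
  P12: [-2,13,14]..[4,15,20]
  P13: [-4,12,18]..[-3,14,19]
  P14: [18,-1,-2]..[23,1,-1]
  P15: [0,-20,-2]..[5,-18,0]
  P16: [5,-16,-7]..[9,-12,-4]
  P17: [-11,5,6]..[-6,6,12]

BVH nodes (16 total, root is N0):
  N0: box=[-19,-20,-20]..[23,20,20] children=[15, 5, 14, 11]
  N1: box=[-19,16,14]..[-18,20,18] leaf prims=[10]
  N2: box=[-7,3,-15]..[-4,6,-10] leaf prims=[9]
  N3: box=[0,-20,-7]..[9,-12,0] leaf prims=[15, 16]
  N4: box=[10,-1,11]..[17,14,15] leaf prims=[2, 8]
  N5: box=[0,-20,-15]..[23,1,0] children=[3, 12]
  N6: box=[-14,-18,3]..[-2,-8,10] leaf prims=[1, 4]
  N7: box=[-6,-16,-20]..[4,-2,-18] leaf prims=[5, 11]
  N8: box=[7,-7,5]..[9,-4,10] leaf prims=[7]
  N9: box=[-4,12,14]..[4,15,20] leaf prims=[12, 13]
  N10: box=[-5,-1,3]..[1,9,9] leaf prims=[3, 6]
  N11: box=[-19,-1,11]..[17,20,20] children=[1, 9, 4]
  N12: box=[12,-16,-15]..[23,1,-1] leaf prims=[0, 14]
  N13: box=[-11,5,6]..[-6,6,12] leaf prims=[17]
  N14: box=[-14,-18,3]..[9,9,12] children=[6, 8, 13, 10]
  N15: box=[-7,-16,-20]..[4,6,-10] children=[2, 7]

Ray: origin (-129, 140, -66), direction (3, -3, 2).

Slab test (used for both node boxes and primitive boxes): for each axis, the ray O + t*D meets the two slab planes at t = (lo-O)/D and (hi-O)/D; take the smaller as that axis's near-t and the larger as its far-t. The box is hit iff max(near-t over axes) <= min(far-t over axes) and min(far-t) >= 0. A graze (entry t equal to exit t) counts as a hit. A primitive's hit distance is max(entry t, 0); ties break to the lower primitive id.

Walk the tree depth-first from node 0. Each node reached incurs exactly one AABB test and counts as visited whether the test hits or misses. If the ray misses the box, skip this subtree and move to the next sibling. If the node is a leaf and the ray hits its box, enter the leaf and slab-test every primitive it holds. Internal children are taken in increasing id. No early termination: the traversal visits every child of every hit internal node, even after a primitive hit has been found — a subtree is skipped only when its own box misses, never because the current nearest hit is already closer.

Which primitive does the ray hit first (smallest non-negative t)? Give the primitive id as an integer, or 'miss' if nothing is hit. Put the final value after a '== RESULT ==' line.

Trace the traversal:
N0 x:[110/3,152/3] y:[40,160/3] z:[23,43] -> hit [40,43], descend [5, 11, 14, 15]
  N5 x:[43,152/3] y:[139/3,160/3] z:[51/2,33] -> miss, prune
  N11 x:[110/3,146/3] y:[40,47] z:[77/2,43] -> hit [40,43], descend [1, 4, 9]
    N1 x:[110/3,37] y:[40,124/3] z:[40,42] -> miss, prune
    N4 x:[139/3,146/3] y:[42,47] z:[77/2,81/2] -> miss, prune
    N9 x:[125/3,133/3] y:[125/3,128/3] z:[40,43] -> hit [125/3,128/3] leaf, test {P12@t=127/3, P13@t=42}
  N14 x:[115/3,46] y:[131/3,158/3] z:[69/2,39] -> miss, prune
  N15 x:[122/3,133/3] y:[134/3,52] z:[23,28] -> miss, prune

order=[0, 5, 11, 1, 4, 9, 14, 15]  |boxes|=8  |leaves|=1  hit=P13

== RESULT ==
13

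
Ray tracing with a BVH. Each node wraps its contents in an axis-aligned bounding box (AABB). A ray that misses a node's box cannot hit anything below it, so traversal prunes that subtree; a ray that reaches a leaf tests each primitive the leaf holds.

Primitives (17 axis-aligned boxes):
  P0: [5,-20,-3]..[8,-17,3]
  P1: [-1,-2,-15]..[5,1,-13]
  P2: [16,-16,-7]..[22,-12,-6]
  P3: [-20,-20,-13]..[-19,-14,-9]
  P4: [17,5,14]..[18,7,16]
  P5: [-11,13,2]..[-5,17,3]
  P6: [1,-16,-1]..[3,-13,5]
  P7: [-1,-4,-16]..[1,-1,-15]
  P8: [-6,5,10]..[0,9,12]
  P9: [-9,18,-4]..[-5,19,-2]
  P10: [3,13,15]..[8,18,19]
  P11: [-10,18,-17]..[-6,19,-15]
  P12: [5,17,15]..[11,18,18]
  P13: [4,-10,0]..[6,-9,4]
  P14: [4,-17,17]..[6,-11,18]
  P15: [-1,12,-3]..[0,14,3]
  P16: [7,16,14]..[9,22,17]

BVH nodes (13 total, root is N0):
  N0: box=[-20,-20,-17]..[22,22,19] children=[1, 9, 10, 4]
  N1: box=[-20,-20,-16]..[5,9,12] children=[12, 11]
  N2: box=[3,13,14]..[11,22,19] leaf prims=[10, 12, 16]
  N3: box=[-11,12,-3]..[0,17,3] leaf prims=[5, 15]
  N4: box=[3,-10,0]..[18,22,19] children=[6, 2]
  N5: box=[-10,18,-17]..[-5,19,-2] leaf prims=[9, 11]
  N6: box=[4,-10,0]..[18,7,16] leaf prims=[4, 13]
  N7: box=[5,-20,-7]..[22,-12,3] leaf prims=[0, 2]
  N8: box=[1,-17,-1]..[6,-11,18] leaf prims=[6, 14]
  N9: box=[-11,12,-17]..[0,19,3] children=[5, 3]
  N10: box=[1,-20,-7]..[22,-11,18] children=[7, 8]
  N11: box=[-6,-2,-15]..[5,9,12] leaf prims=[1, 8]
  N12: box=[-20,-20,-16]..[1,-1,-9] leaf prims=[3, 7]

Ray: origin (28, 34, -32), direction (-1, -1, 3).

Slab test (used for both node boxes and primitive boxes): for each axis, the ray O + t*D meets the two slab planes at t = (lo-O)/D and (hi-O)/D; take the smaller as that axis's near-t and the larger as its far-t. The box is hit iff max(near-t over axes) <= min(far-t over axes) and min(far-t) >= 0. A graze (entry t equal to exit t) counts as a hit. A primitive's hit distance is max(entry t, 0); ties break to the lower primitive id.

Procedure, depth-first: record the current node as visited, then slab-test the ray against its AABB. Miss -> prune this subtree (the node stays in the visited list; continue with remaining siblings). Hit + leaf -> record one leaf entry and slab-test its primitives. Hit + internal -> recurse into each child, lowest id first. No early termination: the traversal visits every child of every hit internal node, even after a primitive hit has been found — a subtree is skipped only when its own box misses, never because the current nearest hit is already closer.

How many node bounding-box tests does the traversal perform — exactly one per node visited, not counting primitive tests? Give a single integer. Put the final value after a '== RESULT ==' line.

Trace the traversal:
N0 x:[6,48] y:[12,54] z:[5,17] -> hit [12,17], descend [1, 4, 9, 10]
  N1 x:[23,48] y:[25,54] z:[16/3,44/3] -> miss, prune
  N4 x:[10,25] y:[12,44] z:[32/3,17] -> hit [12,17], descend [2, 6]
    N2 x:[17,25] y:[12,21] z:[46/3,17] -> hit [17,17] leaf, test {P10(miss), P12(miss), P16(miss)}
    N6 x:[10,24] y:[27,44] z:[32/3,16] -> miss, prune
  N9 x:[28,39] y:[15,22] z:[5,35/3] -> miss, prune
  N10 x:[6,27] y:[45,54] z:[25/3,50/3] -> miss, prune

Summary -> nodes [0, 1, 4, 2, 6, 9, 10]; box-tests=7; leaf-entries=1; first=miss

== RESULT ==
7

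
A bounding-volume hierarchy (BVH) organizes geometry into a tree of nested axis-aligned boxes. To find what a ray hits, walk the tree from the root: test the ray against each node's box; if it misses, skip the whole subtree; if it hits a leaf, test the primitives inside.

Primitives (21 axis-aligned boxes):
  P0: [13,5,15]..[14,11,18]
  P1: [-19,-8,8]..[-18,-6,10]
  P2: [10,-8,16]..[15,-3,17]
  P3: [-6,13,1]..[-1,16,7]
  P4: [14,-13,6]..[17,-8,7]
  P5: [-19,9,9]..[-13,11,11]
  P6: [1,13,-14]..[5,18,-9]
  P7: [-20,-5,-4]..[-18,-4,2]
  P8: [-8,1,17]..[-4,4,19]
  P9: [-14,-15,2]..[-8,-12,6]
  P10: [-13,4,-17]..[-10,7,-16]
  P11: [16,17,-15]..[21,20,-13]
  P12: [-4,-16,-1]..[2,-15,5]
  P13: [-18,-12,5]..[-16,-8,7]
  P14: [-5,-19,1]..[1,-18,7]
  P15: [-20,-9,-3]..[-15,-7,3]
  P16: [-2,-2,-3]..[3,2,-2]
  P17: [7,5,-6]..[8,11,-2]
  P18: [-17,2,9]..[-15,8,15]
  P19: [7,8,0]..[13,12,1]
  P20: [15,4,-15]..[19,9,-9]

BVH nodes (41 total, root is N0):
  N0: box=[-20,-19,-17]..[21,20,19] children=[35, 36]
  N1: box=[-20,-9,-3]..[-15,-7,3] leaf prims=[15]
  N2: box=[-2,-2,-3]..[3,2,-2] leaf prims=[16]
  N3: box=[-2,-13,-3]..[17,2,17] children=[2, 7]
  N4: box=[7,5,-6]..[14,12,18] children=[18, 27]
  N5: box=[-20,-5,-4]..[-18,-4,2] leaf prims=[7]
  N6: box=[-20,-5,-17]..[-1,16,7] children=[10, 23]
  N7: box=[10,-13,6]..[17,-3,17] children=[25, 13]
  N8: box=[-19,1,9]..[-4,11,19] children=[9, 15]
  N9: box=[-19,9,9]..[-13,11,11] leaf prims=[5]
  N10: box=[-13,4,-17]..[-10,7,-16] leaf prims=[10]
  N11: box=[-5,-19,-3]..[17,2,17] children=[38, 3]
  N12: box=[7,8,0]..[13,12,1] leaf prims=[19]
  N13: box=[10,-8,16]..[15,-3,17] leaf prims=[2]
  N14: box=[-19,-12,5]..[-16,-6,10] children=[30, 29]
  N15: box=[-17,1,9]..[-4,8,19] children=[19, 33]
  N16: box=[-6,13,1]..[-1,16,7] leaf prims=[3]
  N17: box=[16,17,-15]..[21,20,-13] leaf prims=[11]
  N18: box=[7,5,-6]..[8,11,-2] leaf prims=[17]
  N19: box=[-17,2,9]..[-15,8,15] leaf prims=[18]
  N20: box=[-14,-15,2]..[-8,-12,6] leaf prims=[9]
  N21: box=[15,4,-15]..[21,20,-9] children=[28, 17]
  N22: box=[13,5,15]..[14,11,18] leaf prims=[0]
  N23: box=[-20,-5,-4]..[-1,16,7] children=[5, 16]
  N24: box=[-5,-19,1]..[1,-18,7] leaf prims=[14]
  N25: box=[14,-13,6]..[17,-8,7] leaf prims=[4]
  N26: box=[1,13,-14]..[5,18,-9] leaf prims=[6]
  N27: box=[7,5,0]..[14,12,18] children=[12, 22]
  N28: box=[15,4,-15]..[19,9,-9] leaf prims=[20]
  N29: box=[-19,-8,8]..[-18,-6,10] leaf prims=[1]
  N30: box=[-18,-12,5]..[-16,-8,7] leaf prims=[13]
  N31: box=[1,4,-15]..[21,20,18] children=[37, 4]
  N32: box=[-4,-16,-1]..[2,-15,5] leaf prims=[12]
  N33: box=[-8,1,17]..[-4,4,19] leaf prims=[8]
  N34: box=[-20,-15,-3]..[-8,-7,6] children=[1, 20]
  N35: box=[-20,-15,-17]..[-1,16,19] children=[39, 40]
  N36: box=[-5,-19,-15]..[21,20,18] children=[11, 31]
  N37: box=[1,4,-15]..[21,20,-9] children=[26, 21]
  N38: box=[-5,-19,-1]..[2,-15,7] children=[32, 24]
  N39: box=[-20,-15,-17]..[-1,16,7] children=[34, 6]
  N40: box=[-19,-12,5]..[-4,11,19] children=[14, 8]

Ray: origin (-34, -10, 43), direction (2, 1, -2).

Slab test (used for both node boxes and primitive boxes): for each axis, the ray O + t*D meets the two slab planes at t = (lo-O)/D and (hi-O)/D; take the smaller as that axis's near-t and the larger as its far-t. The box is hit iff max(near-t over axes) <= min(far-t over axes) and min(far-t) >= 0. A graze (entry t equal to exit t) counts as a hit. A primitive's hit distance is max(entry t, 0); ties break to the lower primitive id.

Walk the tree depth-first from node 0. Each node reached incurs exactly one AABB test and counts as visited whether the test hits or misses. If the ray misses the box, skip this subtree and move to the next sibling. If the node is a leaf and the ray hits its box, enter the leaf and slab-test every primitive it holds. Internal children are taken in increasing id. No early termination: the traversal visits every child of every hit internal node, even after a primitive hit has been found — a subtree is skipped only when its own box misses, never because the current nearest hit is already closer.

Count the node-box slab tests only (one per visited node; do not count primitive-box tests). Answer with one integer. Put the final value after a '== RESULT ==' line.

Trace the traversal:
N0 x:[7,55/2] y:[-9,30] z:[12,30] -> hit [12,55/2], descend [35, 36]
  N35 x:[7,33/2] y:[-5,26] z:[12,30] -> hit [12,33/2], descend [39, 40]
    N39 x:[7,33/2] y:[-5,26] z:[18,30] -> miss, prune
    N40 x:[15/2,15] y:[-2,21] z:[12,19] -> hit [12,15], descend [8, 14]
      N8 x:[15/2,15] y:[11,21] z:[12,17] -> hit [12,15], descend [9, 15]
        N9 x:[15/2,21/2] y:[19,21] z:[16,17] -> miss, prune
        N15 x:[17/2,15] y:[11,18] z:[12,17] -> hit [12,15], descend [19, 33]
          N19 x:[17/2,19/2] y:[12,18] z:[14,17] -> miss, prune
          N33 x:[13,15] y:[11,14] z:[12,13] -> hit [13,13] leaf, test {P8@t=13}
      N14 x:[15/2,9] y:[-2,4] z:[33/2,19] -> miss, prune
  N36 x:[29/2,55/2] y:[-9,30] z:[25/2,29] -> hit [29/2,55/2], descend [11, 31]
    N11 x:[29/2,51/2] y:[-9,12] z:[13,23] -> miss, prune
    N31 x:[35/2,55/2] y:[14,30] z:[25/2,29] -> hit [35/2,55/2], descend [4, 37]
      N4 x:[41/2,24] y:[15,22] z:[25/2,49/2] -> hit [41/2,22], descend [18, 27]
        N18 x:[41/2,21] y:[15,21] z:[45/2,49/2] -> miss, prune
        N27 x:[41/2,24] y:[15,22] z:[25/2,43/2] -> hit [41/2,43/2], descend [12, 22]
          N12 x:[41/2,47/2] y:[18,22] z:[21,43/2] -> hit [21,43/2] leaf, test {P19@t=21}
          N22 x:[47/2,24] y:[15,21] z:[25/2,14] -> miss, prune
      N37 x:[35/2,55/2] y:[14,30] z:[26,29] -> hit [26,55/2], descend [21, 26]
        N21 x:[49/2,55/2] y:[14,30] z:[26,29] -> hit [26,55/2], descend [17, 28]
          N17 x:[25,55/2] y:[27,30] z:[28,29] -> miss, prune
          N28 x:[49/2,53/2] y:[14,19] z:[26,29] -> miss, prune
        N26 x:[35/2,39/2] y:[23,28] z:[26,57/2] -> miss, prune

order=[0, 35, 39, 40, 8, 9, 15, 19, 33, 14, 36, 11, 31, 4, 18, 27, 12, 22, 37, 21, 17, 28, 26]  |boxes|=23  |leaves|=2  hit=P8

== RESULT ==
23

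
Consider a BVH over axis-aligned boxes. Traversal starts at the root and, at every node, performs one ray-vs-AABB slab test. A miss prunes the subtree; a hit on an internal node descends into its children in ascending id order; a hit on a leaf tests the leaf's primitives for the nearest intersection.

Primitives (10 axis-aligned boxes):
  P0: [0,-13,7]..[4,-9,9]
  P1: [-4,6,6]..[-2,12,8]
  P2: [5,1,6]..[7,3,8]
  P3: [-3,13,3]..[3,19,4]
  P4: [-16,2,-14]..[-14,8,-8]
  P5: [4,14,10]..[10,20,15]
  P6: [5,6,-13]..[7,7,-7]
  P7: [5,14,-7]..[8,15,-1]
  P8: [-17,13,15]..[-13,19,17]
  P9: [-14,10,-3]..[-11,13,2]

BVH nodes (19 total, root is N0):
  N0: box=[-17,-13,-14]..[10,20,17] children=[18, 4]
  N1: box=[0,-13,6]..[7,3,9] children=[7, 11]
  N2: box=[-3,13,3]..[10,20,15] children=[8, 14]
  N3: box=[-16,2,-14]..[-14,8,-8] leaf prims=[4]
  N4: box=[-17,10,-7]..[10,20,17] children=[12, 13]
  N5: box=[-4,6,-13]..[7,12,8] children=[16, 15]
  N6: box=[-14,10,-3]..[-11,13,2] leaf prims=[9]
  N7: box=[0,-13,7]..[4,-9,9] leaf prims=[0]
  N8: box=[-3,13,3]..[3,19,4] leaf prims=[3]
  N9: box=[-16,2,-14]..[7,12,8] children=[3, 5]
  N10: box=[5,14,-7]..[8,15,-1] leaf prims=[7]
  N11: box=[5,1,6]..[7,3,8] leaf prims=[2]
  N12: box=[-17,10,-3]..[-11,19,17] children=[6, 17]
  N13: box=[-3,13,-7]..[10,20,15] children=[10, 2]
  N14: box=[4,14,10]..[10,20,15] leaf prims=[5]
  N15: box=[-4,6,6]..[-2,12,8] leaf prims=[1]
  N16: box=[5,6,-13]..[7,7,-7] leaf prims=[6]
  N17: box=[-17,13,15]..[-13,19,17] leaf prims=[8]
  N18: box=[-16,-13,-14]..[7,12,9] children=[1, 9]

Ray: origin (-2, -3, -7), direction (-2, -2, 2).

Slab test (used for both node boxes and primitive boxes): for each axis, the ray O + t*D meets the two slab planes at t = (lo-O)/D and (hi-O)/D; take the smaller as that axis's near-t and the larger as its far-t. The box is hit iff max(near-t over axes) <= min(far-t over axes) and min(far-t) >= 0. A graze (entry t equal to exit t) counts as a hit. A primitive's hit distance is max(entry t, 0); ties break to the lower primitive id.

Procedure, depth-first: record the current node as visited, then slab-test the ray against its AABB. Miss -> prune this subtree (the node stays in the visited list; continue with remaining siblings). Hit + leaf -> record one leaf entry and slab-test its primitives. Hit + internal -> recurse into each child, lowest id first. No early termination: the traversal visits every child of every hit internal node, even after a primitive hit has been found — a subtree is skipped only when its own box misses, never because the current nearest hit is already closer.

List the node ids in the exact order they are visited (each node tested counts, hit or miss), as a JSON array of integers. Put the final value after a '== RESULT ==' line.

Traverse from the root:
N0 x:[-6,15/2] y:[-23/2,5] z:[-7/2,12] -> hit [-7/2,5], descend [4, 18]
  N4 x:[-6,15/2] y:[-23/2,-13/2] z:[0,12] -> miss, prune
  N18 x:[-9/2,7] y:[-15/2,5] z:[-7/2,8] -> hit [-7/2,5], descend [1, 9]
    N1 x:[-9/2,-1] y:[-3,5] z:[13/2,8] -> miss, prune
    N9 x:[-9/2,7] y:[-15/2,-5/2] z:[-7/2,15/2] -> miss, prune

Visited [0, 4, 18, 1, 9]. Tests: 5 box, 0 leaf. Nearest: miss.

== RESULT ==
[0, 4, 18, 1, 9]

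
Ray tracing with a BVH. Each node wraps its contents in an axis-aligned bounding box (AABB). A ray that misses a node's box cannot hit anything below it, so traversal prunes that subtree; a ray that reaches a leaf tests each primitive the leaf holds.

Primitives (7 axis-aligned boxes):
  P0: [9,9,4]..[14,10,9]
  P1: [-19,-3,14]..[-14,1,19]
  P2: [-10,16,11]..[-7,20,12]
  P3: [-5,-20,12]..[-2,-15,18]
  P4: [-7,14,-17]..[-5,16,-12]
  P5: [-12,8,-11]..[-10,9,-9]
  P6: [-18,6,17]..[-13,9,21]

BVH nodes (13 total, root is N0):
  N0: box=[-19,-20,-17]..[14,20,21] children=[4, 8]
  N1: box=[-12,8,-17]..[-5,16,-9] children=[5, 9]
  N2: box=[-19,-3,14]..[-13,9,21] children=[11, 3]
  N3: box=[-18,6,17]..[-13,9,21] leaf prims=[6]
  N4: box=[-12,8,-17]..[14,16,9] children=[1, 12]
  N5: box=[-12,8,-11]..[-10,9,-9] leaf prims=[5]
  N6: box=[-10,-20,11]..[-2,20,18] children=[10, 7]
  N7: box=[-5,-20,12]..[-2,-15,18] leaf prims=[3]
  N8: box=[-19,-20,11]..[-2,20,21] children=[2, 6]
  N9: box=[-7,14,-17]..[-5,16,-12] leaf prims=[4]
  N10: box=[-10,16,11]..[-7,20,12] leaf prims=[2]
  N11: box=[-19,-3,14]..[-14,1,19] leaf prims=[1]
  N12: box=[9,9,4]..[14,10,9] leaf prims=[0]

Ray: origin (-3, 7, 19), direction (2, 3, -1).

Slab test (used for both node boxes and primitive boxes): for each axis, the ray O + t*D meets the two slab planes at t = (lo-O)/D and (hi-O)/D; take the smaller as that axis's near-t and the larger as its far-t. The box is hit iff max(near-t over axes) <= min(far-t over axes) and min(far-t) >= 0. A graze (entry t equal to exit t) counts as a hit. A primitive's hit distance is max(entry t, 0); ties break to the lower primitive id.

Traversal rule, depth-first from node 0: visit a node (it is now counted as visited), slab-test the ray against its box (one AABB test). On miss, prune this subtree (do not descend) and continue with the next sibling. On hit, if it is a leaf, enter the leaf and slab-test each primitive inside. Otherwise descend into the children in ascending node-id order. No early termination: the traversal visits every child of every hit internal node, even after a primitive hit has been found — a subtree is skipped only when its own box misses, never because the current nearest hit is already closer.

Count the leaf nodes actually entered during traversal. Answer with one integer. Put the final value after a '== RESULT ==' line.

Traverse from the root:
N0 x:[-8,17/2] y:[-9,13/3] z:[-2,36] -> hit [-2,13/3], descend [4, 8]
  N4 x:[-9/2,17/2] y:[1/3,3] z:[10,36] -> miss, prune
  N8 x:[-8,1/2] y:[-9,13/3] z:[-2,8] -> hit [-2,1/2], descend [2, 6]
    N2 x:[-8,-5] y:[-10/3,2/3] z:[-2,5] -> miss, prune
    N6 x:[-7/2,1/2] y:[-9,13/3] z:[1,8] -> miss, prune

order=[0, 4, 8, 2, 6]  |boxes|=5  |leaves|=0  hit=miss

== RESULT ==
0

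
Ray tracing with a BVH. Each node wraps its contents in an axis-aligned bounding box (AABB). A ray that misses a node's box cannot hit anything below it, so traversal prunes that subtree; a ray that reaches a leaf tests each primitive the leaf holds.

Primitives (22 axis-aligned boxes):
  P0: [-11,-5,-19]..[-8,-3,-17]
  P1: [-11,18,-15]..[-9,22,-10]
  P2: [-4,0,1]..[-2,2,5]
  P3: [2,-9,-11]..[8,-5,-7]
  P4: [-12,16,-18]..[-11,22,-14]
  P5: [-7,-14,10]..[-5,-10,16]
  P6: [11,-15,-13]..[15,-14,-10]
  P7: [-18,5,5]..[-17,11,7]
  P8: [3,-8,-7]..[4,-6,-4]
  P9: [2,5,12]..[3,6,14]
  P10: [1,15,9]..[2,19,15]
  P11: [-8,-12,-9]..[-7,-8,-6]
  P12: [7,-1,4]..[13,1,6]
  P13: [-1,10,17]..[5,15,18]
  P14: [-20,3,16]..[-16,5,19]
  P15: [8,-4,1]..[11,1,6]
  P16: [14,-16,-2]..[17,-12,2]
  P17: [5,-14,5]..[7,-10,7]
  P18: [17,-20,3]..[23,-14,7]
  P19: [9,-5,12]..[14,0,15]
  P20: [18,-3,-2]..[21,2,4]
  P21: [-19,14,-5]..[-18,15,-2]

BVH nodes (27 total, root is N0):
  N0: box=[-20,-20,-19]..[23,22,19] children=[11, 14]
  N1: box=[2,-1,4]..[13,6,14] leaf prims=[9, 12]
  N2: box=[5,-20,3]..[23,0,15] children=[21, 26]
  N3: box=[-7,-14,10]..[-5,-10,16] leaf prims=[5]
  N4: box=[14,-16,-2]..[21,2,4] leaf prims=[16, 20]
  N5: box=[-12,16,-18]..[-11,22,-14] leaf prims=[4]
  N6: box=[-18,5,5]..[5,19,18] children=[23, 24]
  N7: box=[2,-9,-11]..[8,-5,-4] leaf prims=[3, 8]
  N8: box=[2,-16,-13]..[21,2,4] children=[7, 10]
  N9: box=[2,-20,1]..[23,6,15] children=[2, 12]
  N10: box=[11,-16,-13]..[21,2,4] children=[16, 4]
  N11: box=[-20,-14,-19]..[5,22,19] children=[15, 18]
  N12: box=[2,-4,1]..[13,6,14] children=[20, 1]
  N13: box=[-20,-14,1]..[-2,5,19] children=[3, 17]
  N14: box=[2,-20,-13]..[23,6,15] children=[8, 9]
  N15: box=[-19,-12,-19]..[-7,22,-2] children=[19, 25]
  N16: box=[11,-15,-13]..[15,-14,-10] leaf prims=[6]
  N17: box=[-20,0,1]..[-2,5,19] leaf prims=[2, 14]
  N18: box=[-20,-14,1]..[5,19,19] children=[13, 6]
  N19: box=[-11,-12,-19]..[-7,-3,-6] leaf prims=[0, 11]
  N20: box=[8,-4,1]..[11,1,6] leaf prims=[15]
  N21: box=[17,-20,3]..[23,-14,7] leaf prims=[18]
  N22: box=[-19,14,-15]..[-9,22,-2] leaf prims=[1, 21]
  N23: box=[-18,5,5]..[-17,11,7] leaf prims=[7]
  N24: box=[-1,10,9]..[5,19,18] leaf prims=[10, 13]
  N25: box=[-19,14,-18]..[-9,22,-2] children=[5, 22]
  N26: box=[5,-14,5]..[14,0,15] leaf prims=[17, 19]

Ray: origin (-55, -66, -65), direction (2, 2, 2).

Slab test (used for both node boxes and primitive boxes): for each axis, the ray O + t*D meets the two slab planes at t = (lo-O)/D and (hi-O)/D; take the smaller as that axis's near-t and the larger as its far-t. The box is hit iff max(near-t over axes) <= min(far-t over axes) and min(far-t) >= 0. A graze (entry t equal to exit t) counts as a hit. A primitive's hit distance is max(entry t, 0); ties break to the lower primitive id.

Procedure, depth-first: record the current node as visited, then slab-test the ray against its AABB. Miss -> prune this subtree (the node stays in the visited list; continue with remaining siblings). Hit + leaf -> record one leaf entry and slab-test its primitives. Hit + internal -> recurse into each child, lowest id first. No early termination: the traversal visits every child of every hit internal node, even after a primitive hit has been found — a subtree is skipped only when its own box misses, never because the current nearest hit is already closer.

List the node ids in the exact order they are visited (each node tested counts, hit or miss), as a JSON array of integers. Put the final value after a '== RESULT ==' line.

Traverse from the root:
N0 x:[35/2,39] y:[23,44] z:[23,42] -> hit [23,39], descend [11, 14]
  N11 x:[35/2,30] y:[26,44] z:[23,42] -> hit [26,30], descend [15, 18]
    N15 x:[18,24] y:[27,44] z:[23,63/2] -> miss, prune
    N18 x:[35/2,30] y:[26,85/2] z:[33,42] -> miss, prune
  N14 x:[57/2,39] y:[23,36] z:[26,40] -> hit [57/2,36], descend [8, 9]
    N8 x:[57/2,38] y:[25,34] z:[26,69/2] -> hit [57/2,34], descend [7, 10]
      N7 x:[57/2,63/2] y:[57/2,61/2] z:[27,61/2] -> hit [57/2,61/2] leaf, test {P3@t=57/2, P8@t=29}
      N10 x:[33,38] y:[25,34] z:[26,69/2] -> hit [33,34], descend [4, 16]
        N4 x:[69/2,38] y:[25,34] z:[63/2,69/2] -> miss, prune
        N16 x:[33,35] y:[51/2,26] z:[26,55/2] -> miss, prune
    N9 x:[57/2,39] y:[23,36] z:[33,40] -> hit [33,36], descend [2, 12]
      N2 x:[30,39] y:[23,33] z:[34,40] -> miss, prune
      N12 x:[57/2,34] y:[31,36] z:[33,79/2] -> hit [33,34], descend [1, 20]
        N1 x:[57/2,34] y:[65/2,36] z:[69/2,79/2] -> miss, prune
        N20 x:[63/2,33] y:[31,67/2] z:[33,71/2] -> hit [33,33] leaf, test {P15@t=33}

Summary -> nodes [0, 11, 15, 18, 14, 8, 7, 10, 4, 16, 9, 2, 12, 1, 20]; box-tests=15; leaf-entries=2; first=P3

== RESULT ==
[0, 11, 15, 18, 14, 8, 7, 10, 4, 16, 9, 2, 12, 1, 20]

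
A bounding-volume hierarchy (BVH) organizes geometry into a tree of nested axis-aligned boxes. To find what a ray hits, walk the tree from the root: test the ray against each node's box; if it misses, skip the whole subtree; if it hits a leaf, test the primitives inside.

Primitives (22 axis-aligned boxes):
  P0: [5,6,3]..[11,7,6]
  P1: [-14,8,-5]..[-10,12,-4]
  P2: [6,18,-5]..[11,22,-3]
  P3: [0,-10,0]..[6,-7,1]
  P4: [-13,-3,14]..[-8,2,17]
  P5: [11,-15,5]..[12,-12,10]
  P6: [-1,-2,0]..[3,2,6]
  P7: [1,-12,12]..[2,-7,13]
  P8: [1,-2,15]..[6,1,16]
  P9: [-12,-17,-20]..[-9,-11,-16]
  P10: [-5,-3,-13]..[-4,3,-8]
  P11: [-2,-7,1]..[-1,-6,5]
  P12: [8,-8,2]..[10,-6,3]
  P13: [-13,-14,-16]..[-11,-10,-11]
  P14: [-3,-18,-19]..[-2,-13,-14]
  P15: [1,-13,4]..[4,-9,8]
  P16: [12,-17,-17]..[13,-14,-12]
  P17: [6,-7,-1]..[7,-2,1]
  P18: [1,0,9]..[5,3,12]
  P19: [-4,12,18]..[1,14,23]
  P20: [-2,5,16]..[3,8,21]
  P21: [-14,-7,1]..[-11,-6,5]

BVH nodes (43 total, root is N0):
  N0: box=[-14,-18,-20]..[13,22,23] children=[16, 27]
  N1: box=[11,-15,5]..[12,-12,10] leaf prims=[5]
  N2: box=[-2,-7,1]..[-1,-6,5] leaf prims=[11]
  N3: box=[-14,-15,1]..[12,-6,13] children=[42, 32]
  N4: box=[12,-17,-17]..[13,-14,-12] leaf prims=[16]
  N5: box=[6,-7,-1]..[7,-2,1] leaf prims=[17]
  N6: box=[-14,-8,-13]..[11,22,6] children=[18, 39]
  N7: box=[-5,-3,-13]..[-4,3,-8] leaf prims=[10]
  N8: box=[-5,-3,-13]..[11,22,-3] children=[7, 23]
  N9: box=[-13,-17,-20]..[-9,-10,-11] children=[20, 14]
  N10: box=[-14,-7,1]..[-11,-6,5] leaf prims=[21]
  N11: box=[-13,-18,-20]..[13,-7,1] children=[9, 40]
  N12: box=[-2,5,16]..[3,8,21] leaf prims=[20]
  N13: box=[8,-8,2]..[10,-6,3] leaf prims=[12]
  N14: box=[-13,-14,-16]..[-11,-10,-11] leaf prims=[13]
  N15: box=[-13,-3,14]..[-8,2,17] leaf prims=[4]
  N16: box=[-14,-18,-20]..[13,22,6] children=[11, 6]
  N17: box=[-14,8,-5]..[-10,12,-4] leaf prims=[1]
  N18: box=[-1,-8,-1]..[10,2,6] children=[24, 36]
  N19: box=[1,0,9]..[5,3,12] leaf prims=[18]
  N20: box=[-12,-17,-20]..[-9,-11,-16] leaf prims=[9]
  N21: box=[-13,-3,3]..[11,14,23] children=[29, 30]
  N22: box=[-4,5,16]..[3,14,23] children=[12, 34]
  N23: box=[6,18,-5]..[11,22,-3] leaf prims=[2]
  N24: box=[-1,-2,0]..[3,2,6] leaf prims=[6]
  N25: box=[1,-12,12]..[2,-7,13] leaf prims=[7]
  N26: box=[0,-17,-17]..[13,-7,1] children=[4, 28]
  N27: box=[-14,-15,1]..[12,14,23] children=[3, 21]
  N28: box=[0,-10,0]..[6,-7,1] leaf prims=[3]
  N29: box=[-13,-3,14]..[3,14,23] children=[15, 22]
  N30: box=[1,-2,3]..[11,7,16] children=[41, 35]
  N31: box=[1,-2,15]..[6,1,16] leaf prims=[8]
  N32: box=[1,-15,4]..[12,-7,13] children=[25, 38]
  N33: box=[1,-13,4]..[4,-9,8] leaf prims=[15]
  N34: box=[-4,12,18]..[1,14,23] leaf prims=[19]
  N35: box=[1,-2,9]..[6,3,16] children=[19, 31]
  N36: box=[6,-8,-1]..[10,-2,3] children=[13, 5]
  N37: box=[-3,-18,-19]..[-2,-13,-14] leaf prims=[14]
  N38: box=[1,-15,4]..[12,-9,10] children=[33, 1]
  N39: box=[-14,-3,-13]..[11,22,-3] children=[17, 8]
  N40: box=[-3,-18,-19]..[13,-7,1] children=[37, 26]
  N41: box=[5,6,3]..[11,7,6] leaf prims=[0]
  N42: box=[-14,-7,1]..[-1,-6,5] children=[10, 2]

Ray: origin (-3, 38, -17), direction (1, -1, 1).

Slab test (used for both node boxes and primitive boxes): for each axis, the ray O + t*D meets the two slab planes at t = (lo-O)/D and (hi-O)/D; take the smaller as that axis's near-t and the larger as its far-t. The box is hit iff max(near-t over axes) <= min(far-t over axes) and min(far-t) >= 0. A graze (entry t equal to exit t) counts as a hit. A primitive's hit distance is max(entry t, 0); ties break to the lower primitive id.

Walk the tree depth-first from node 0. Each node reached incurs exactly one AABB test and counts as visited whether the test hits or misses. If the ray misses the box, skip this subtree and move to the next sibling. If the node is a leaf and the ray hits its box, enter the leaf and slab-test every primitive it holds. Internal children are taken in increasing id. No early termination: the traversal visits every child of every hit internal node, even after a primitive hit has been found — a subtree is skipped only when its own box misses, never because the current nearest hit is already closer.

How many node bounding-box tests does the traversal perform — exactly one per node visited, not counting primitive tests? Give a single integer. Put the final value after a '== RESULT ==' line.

Walk:
N0 x:[-11,16] y:[16,56] z:[-3,40] -> hit [16,16], descend [16, 27]
  N16 x:[-11,16] y:[16,56] z:[-3,23] -> hit [16,16], descend [6, 11]
    N6 x:[-11,14] y:[16,46] z:[4,23] -> miss, prune
    N11 x:[-10,16] y:[45,56] z:[-3,18] -> miss, prune
  N27 x:[-11,15] y:[24,53] z:[18,40] -> miss, prune

order=[0, 16, 6, 11, 27]  |boxes|=5  |leaves|=0  hit=miss

== RESULT ==
5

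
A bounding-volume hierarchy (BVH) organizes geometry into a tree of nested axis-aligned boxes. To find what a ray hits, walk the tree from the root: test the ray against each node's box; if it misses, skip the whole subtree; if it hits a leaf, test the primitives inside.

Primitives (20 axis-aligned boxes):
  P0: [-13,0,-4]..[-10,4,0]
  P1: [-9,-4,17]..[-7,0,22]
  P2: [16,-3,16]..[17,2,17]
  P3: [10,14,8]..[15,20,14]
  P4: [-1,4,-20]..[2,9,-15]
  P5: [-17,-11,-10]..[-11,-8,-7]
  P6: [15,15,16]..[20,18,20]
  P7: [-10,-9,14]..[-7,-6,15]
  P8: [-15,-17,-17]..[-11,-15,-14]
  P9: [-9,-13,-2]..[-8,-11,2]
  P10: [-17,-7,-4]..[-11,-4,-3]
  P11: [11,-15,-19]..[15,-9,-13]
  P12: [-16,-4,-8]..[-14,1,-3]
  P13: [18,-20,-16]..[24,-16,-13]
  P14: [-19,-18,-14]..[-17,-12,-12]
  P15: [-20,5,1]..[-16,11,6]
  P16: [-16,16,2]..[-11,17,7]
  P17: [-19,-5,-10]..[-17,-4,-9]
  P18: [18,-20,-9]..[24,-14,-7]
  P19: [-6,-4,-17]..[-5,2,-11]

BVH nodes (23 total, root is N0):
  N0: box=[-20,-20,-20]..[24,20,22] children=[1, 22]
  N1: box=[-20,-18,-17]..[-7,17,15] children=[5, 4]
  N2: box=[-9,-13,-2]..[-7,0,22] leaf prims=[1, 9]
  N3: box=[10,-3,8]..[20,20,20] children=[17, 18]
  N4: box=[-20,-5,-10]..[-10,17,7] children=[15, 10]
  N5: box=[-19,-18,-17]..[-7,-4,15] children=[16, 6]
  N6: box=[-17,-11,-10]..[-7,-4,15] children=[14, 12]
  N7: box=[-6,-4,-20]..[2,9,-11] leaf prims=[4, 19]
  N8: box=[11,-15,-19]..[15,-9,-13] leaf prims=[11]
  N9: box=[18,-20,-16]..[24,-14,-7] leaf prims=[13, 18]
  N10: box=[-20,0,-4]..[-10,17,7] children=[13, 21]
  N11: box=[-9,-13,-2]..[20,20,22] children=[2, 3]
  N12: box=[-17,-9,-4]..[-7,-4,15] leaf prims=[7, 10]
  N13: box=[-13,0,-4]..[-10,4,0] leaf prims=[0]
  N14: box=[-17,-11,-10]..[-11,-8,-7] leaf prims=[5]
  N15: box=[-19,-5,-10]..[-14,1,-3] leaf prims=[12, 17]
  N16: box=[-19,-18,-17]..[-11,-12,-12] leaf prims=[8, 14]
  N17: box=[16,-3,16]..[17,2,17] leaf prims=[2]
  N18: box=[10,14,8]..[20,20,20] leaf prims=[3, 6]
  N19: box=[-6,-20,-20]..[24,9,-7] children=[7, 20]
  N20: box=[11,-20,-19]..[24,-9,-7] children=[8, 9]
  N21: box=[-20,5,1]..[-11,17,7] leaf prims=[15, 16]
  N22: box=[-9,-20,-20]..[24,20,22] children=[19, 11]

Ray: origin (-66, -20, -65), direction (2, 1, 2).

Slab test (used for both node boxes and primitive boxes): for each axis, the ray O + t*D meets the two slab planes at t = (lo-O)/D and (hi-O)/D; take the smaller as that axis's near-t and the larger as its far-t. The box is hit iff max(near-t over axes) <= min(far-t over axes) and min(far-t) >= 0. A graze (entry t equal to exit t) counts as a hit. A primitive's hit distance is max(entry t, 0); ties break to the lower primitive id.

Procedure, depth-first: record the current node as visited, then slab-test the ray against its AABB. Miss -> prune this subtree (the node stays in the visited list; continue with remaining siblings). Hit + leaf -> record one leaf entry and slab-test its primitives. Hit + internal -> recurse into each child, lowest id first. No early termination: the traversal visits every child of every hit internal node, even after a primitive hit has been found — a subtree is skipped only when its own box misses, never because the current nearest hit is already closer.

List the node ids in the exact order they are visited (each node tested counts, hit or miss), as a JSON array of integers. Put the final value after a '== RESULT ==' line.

Traverse from the root:
N0 x:[23,45] y:[0,40] z:[45/2,87/2] -> hit [23,40], descend [1, 22]
  N1 x:[23,59/2] y:[2,37] z:[24,40] -> hit [24,59/2], descend [4, 5]
    N4 x:[23,28] y:[15,37] z:[55/2,36] -> hit [55/2,28], descend [10, 15]
      N10 x:[23,28] y:[20,37] z:[61/2,36] -> miss, prune
      N15 x:[47/2,26] y:[15,21] z:[55/2,31] -> miss, prune
    N5 x:[47/2,59/2] y:[2,16] z:[24,40] -> miss, prune
  N22 x:[57/2,45] y:[0,40] z:[45/2,87/2] -> hit [57/2,40], descend [11, 19]
    N11 x:[57/2,43] y:[7,40] z:[63/2,87/2] -> hit [63/2,40], descend [2, 3]
      N2 x:[57/2,59/2] y:[7,20] z:[63/2,87/2] -> miss, prune
      N3 x:[38,43] y:[17,40] z:[73/2,85/2] -> hit [38,40], descend [17, 18]
        N17 x:[41,83/2] y:[17,22] z:[81/2,41] -> miss, prune
        N18 x:[38,43] y:[34,40] z:[73/2,85/2] -> hit [38,40] leaf, test {P3@t=38, P6(miss)}
    N19 x:[30,45] y:[0,29] z:[45/2,29] -> miss, prune

order=[0, 1, 4, 10, 15, 5, 22, 11, 2, 3, 17, 18, 19]  |boxes|=13  |leaves|=1  hit=P3

== RESULT ==
[0, 1, 4, 10, 15, 5, 22, 11, 2, 3, 17, 18, 19]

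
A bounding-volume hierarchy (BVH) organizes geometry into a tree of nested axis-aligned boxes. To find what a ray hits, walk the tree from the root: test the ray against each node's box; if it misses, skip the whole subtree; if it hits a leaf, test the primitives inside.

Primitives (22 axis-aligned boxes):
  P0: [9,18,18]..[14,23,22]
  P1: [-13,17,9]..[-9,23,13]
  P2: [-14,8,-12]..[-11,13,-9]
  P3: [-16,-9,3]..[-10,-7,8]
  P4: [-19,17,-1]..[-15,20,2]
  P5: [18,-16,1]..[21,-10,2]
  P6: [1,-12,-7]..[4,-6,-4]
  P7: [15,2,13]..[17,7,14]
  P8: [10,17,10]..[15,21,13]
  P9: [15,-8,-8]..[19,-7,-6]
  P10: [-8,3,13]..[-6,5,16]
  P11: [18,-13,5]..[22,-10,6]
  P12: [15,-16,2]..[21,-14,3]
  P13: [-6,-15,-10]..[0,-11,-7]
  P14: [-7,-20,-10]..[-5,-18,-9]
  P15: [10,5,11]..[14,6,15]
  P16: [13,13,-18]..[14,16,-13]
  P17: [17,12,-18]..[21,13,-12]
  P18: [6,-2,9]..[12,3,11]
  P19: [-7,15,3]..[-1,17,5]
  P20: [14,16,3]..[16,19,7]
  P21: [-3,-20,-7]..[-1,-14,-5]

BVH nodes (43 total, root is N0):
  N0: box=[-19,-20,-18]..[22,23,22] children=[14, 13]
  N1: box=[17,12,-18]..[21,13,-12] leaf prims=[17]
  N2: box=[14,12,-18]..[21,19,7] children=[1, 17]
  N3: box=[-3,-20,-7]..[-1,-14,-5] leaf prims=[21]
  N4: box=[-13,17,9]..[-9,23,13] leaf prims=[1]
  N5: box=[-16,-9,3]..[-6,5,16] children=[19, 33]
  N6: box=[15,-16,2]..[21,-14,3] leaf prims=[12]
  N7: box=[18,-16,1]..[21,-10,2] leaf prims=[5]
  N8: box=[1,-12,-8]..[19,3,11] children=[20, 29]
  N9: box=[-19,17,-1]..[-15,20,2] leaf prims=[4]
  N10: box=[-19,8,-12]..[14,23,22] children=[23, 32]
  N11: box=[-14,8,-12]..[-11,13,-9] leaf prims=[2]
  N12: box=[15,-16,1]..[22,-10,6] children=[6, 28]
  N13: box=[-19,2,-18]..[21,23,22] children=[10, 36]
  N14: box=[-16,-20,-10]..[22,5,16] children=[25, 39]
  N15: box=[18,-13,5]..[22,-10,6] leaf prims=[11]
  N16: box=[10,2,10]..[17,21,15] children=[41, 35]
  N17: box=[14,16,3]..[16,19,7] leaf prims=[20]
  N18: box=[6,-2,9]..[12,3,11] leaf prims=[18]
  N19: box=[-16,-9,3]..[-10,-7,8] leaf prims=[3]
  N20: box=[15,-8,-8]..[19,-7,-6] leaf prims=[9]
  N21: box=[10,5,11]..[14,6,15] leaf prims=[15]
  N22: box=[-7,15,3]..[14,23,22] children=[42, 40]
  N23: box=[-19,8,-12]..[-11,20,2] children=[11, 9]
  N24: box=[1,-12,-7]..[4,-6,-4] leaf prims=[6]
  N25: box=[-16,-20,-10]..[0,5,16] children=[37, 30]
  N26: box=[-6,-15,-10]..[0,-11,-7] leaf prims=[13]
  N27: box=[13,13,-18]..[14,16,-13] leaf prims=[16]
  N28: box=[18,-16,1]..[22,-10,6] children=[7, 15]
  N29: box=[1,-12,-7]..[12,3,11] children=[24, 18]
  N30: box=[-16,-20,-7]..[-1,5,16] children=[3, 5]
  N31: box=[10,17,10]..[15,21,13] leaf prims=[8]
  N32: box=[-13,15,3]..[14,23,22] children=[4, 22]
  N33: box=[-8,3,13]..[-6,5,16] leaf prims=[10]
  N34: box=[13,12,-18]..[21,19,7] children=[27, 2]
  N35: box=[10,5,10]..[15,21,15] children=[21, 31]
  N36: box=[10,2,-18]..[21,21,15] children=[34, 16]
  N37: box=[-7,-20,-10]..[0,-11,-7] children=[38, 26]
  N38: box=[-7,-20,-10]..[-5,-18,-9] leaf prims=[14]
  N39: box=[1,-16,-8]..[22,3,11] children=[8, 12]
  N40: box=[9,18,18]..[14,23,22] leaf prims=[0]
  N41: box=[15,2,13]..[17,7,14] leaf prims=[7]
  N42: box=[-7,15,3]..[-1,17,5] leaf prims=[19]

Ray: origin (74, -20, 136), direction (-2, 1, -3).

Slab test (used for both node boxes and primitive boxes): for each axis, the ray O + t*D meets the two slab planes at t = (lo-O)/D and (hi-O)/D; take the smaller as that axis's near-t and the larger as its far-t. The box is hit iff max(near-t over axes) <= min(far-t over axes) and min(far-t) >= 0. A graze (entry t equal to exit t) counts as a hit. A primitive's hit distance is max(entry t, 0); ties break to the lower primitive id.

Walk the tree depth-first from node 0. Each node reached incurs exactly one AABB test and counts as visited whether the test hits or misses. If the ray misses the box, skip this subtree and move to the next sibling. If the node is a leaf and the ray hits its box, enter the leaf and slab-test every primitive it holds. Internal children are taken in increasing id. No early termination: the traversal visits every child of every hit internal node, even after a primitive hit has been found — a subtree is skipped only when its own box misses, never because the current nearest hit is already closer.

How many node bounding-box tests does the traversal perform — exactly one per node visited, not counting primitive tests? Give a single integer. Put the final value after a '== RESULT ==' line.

Traverse from the root:
N0 x:[26,93/2] y:[0,43] z:[38,154/3] -> hit [38,43], descend [13, 14]
  N13 x:[53/2,93/2] y:[22,43] z:[38,154/3] -> hit [38,43], descend [10, 36]
    N10 x:[30,93/2] y:[28,43] z:[38,148/3] -> hit [38,43], descend [23, 32]
      N23 x:[85/2,93/2] y:[28,40] z:[134/3,148/3] -> miss, prune
      N32 x:[30,87/2] y:[35,43] z:[38,133/3] -> hit [38,43], descend [4, 22]
        N4 x:[83/2,87/2] y:[37,43] z:[41,127/3] -> hit [83/2,127/3] leaf, test {P1@t=83/2}
        N22 x:[30,81/2] y:[35,43] z:[38,133/3] -> hit [38,81/2], descend [40, 42]
          N40 x:[30,65/2] y:[38,43] z:[38,118/3] -> miss, prune
          N42 x:[75/2,81/2] y:[35,37] z:[131/3,133/3] -> miss, prune
    N36 x:[53/2,32] y:[22,41] z:[121/3,154/3] -> miss, prune
  N14 x:[26,45] y:[0,25] z:[40,146/3] -> miss, prune

order=[0, 13, 10, 23, 32, 4, 22, 40, 42, 36, 14]  |boxes|=11  |leaves|=1  hit=P1

== RESULT ==
11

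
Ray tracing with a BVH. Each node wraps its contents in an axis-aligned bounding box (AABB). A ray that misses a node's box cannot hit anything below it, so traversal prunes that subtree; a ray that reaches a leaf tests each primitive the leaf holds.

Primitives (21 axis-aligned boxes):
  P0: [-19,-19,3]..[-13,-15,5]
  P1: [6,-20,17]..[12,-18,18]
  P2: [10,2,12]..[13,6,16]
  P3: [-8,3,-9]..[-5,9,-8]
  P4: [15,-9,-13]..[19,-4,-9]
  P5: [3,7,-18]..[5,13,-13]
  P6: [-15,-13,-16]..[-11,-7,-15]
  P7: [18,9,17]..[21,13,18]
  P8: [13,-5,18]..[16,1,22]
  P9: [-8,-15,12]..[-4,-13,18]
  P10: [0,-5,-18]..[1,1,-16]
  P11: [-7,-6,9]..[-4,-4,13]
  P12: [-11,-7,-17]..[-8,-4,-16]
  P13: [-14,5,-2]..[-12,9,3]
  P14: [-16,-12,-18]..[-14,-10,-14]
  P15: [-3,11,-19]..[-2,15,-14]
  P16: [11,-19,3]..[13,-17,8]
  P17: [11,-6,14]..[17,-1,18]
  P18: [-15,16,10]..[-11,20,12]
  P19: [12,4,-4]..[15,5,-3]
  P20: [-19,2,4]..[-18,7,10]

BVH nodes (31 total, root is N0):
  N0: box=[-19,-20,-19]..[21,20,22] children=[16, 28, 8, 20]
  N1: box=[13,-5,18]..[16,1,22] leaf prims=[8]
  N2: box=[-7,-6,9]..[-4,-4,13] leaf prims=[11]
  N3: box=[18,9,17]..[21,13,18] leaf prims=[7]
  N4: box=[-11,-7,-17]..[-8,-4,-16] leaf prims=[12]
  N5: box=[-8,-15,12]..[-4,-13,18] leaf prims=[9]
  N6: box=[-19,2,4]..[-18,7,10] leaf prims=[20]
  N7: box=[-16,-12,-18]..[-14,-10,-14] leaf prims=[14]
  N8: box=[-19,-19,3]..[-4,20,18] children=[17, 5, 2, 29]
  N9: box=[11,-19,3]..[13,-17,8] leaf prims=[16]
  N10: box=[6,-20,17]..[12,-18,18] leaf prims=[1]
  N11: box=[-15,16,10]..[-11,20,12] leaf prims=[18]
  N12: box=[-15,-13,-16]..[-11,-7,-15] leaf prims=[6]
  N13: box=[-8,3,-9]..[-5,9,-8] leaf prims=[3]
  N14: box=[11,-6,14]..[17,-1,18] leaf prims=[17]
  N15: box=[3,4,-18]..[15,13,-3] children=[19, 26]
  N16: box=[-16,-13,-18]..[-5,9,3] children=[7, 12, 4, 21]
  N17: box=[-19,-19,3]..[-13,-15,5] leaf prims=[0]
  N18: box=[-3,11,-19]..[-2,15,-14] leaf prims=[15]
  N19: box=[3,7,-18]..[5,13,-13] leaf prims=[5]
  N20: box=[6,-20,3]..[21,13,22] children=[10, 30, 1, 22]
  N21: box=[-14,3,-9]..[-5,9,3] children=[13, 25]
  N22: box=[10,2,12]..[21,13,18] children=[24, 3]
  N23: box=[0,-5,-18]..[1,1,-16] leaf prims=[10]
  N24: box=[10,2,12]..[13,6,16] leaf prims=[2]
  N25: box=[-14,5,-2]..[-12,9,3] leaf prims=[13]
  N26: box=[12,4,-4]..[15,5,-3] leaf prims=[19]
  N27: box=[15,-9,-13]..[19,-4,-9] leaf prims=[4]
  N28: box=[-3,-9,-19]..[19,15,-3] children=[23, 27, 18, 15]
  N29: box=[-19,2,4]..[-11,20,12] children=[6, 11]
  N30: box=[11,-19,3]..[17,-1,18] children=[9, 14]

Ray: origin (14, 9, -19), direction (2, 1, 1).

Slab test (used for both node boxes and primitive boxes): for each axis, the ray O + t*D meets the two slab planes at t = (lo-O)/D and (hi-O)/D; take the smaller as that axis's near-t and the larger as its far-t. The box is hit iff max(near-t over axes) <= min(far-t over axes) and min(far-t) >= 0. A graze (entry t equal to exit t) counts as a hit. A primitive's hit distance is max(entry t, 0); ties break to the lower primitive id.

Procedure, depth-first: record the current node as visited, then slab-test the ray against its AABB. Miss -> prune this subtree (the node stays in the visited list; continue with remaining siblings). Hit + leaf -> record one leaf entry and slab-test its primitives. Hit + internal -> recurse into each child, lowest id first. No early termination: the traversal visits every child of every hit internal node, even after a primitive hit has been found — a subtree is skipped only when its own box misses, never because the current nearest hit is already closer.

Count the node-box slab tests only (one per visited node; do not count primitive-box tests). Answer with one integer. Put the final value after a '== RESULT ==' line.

Walk:
N0 x:[-33/2,7/2] y:[-29,11] z:[0,41] -> hit [0,7/2], descend [8, 16, 20, 28]
  N8 x:[-33/2,-9] y:[-28,11] z:[22,37] -> miss, prune
  N16 x:[-15,-19/2] y:[-22,0] z:[1,22] -> miss, prune
  N20 x:[-4,7/2] y:[-29,4] z:[22,41] -> miss, prune
  N28 x:[-17/2,5/2] y:[-18,6] z:[0,16] -> hit [0,5/2], descend [15, 18, 23, 27]
    N15 x:[-11/2,1/2] y:[-5,4] z:[1,16] -> miss, prune
    N18 x:[-17/2,-8] y:[2,6] z:[0,5] -> miss, prune
    N23 x:[-7,-13/2] y:[-14,-8] z:[1,3] -> miss, prune
    N27 x:[1/2,5/2] y:[-18,-13] z:[6,10] -> miss, prune

Summary -> nodes [0, 8, 16, 20, 28, 15, 18, 23, 27]; box-tests=9; leaf-entries=0; first=miss

== RESULT ==
9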